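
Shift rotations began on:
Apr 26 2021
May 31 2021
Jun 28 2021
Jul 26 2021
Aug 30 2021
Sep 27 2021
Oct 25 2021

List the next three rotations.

All Mondays; the gaps (35, 28, 28, 35, 28, 28) vary with month length.
This is the last Monday of each month.
Last Monday of November 2021: Nov 29 2021.
December 2021 ends with Monday Dec 27 2021.
Last Monday of January 2022: Jan 31 2022.

Nov 29 2021, Dec 27 2021, Jan 31 2022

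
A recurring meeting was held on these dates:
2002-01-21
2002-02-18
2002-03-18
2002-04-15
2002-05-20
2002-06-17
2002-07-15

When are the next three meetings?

Gaps: 28, 28, 28, 35, 28, 28 days — a mix of 28 and 35. Every date is a Monday.
Each is the 3rd Monday of its month.
3rd Monday of August 2002: 2002-08-19.
September 2002 — 3rd Monday is 2002-09-16.
3rd Monday of October 2002: 2002-10-21.

2002-08-19, 2002-09-16, 2002-10-21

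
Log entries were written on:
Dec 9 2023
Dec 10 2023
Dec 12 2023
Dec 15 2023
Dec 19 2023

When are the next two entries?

Dec 24 2023, Dec 30 2023

Gaps: 1, 2, 3, 4 days — each gap is 1 larger than the previous one.
Next gap: 5 days. Dec 19 2023 + 5 days = Dec 24 2023.
Next gap: 6 days. Dec 24 2023 + 6 days = Dec 30 2023.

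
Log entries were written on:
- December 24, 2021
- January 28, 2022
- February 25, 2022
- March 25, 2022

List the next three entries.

April 22, 2022; May 27, 2022; June 24, 2022

All dates are Fridays, 35, 28, 28 days apart.
Specifically, the 4th Friday of each month.
April 2022 — 4th Friday is April 22, 2022.
May 2022 — 4th Friday is May 27, 2022.
June 2022 — 4th Friday is June 24, 2022.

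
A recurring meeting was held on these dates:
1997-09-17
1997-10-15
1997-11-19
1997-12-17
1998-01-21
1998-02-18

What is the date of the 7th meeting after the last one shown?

1998-09-16

All dates are Wednesdays, 28, 35, 28, 35, 28 days apart.
Specifically, the 3rd Wednesday of each month.
3rd Wednesday of March 1998: 1998-03-18.
April 1998 — 3rd Wednesday is 1998-04-15.
May 1998 — 3rd Wednesday is 1998-05-20.
June 1998 — 3rd Wednesday is 1998-06-17.
July 1998 — 3rd Wednesday is 1998-07-15.
3rd Wednesday of August 1998: 1998-08-19.
September 1998 — 3rd Wednesday is 1998-09-16.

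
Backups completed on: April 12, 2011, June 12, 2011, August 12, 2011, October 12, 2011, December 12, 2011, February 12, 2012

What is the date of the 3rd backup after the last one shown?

August 12, 2012

The day-of-month is always 12 (61, 61, 61, 61, 62 days between events).
So this recurs on the 12th of every 2 months.
Next: April 2012 → April 12, 2012.
June 2012: June 12, 2012.
Next: August 2012 → August 12, 2012.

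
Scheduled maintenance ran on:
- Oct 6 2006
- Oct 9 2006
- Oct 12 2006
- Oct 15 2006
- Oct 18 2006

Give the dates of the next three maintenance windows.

Oct 21 2006, Oct 24 2006, Oct 27 2006

The spacing is 3, 3, 3, 3 days — always 3 days.
Oct 18 2006 + 3 days = Oct 21 2006.
Oct 21 2006 + 3 days = Oct 24 2006.
Oct 24 2006 + 3 days = Oct 27 2006.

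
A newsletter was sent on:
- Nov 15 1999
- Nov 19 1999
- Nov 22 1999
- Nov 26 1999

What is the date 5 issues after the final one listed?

Dec 13 1999

Gaps: 4, 3, 4 days — not constant, but cyclic with period 2.
The events fall on every Monday and Friday.
Next Monday: Nov 29 1999.
The following Friday is Dec 3 1999.
Next Monday: Dec 6 1999.
The following Friday is Dec 10 1999.
Next Monday: Dec 13 1999.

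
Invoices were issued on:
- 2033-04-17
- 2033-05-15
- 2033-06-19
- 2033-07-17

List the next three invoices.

2033-08-21, 2033-09-18, 2033-10-16

Gaps: 28, 35, 28 days — a mix of 28 and 35. Every date is a Sunday.
Each is the 3rd Sunday of its month.
3rd Sunday of August 2033: 2033-08-21.
September 2033 — 3rd Sunday is 2033-09-18.
October 2033 — 3rd Sunday is 2033-10-16.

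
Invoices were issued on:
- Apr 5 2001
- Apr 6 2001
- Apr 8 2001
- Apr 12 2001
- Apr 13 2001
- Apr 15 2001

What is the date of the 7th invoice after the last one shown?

Every event lands on a Thursday or Friday or Sunday (gaps cycle 1, 2, 4, 1, 2).
So the schedule is: every Thursday, Friday and Sunday.
The following Thursday is Apr 19 2001.
Next Friday: Apr 20 2001.
Next Sunday: Apr 22 2001.
The following Thursday is Apr 26 2001.
Next Friday: Apr 27 2001.
The following Sunday is Apr 29 2001.
The following Thursday is May 3 2001.

May 3 2001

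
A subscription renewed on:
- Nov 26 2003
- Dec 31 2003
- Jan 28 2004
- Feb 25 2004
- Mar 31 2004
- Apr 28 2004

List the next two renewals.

Every date is a Wednesday; gaps 35, 28, 28, 35, 28 days.
Each is the last Wednesday of its month (at least one falls on the 29th or later, ruling out '4th Wednesday').
Last Wednesday of May 2004: May 26 2004.
June 2004 ends with Wednesday Jun 30 2004.

May 26 2004, Jun 30 2004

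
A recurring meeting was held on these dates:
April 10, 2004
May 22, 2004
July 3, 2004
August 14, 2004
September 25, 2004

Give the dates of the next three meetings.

November 6, 2004; December 18, 2004; January 29, 2005

The spacing is 42, 42, 42, 42 days — always 42 days.
September 25, 2004 + 42 days = November 6, 2004.
November 6, 2004 + 42 days = December 18, 2004.
December 18, 2004 + 42 days = January 29, 2005.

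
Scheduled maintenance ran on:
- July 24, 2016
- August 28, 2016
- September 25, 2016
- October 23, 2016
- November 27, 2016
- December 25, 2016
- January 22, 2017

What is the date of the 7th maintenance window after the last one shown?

Gaps: 35, 28, 28, 35, 28, 28 days — a mix of 28 and 35. Every date is a Sunday.
Each is the 4th Sunday of its month.
4th Sunday of February 2017: February 26, 2017.
4th Sunday of March 2017: March 26, 2017.
4th Sunday of April 2017: April 23, 2017.
4th Sunday of May 2017: May 28, 2017.
June 2017 — 4th Sunday is June 25, 2017.
July 2017 — 4th Sunday is July 23, 2017.
August 2017 — 4th Sunday is August 27, 2017.

August 27, 2017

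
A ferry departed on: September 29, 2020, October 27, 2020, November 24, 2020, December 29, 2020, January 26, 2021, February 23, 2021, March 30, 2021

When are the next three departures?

Every date is a Tuesday; gaps 28, 28, 35, 28, 28, 35 days.
Each is the last Tuesday of its month (at least one falls on the 29th or later, ruling out '4th Tuesday').
Last Tuesday of April 2021: April 27, 2021.
May 2021 ends with Tuesday May 25, 2021.
Last Tuesday of June 2021: June 29, 2021.

April 27, 2021; May 25, 2021; June 29, 2021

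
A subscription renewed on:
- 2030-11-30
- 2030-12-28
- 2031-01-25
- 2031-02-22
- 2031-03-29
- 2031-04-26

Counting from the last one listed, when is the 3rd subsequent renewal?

All Saturdays; the gaps (28, 28, 28, 35, 28) vary with month length.
This is the last Saturday of each month.
May 2031 ends with Saturday 2031-05-31.
June 2031 ends with Saturday 2031-06-28.
Last Saturday of July 2031: 2031-07-26.

2031-07-26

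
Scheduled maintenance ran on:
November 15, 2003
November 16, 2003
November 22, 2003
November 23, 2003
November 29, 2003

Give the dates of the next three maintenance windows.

The gap pattern 1, 6, 1, 6 repeats every 2 events.
These are the Saturdays and Sundays of each week.
Next Sunday: November 30, 2003.
Next Saturday: December 6, 2003.
The following Sunday is December 7, 2003.

November 30, 2003; December 6, 2003; December 7, 2003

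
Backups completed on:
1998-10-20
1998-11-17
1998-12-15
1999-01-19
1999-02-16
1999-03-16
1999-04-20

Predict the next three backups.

1999-05-18, 1999-06-15, 1999-07-20

All dates are Tuesdays, 28, 28, 35, 28, 28, 35 days apart.
Specifically, the 3rd Tuesday of each month.
3rd Tuesday of May 1999: 1999-05-18.
3rd Tuesday of June 1999: 1999-06-15.
July 1999 — 3rd Tuesday is 1999-07-20.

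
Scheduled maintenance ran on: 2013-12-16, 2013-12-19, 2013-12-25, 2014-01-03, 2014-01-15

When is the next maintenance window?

2014-01-30

The spacing grows by 3 each time: 3, 6, 9, 12 days.
Next gap: 15 days. 2014-01-15 + 15 days = 2014-01-30.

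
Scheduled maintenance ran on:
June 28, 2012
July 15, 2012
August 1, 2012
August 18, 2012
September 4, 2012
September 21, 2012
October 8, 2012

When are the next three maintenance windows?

Gaps between consecutive events: 17, 17, 17, 17, 17, 17 days — a constant 17-day interval.
October 8, 2012 + 17 days = October 25, 2012.
October 25, 2012 + 17 days = November 11, 2012.
November 11, 2012 + 17 days = November 28, 2012.

October 25, 2012; November 11, 2012; November 28, 2012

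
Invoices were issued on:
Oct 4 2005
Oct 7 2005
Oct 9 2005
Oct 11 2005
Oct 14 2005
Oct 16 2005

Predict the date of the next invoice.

Oct 18 2005

The gap pattern 3, 2, 2, 3, 2 repeats every 3 events.
These are the Tuesdays, Fridays and Sundays of each week.
The following Tuesday is Oct 18 2005.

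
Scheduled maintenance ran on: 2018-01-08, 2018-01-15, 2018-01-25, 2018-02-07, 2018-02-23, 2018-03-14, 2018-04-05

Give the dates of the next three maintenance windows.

Intervals are 7, 10, 13, 16, 19, 22 days — an arithmetic progression with common difference 3.
Next gap: 25 days. 2018-04-05 + 25 days = 2018-04-30.
Next gap: 28 days. 2018-04-30 + 28 days = 2018-05-28.
Next gap: 31 days. 2018-05-28 + 31 days = 2018-06-28.

2018-04-30, 2018-05-28, 2018-06-28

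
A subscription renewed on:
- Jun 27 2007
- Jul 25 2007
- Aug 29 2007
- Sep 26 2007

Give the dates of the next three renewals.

Every date is a Wednesday; gaps 28, 35, 28 days.
Each is the last Wednesday of its month (at least one falls on the 29th or later, ruling out '4th Wednesday').
Last Wednesday of October 2007: Oct 31 2007.
November 2007 ends with Wednesday Nov 28 2007.
Last Wednesday of December 2007: Dec 26 2007.

Oct 31 2007, Nov 28 2007, Dec 26 2007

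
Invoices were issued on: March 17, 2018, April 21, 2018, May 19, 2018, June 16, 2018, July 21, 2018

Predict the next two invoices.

These are Saturdays at 28- or 35-day spacing (35, 28, 28, 35).
The pattern: 3rd Saturday of the month.
August 2018 — 3rd Saturday is August 18, 2018.
September 2018 — 3rd Saturday is September 15, 2018.

August 18, 2018; September 15, 2018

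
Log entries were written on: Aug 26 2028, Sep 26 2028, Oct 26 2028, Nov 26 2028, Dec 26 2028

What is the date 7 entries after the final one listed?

Jul 26 2029

Each date is the 26th; the gaps (31, 30, 31, 30) track the month lengths.
The rule is the 26th of each month.
Next: January 2029 → Jan 26 2029.
Next: February 2029 → Feb 26 2029.
March 2029: Mar 26 2029.
April 2029: Apr 26 2029.
Next: May 2029 → May 26 2029.
Next: June 2029 → Jun 26 2029.
July 2029: Jul 26 2029.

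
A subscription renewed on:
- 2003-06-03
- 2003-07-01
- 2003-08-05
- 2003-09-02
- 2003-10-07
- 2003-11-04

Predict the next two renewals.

All dates are Tuesdays, 28, 35, 28, 35, 28 days apart.
Specifically, the 1st Tuesday of each month.
December 2003 — 1st Tuesday is 2003-12-02.
1st Tuesday of January 2004: 2004-01-06.

2003-12-02, 2004-01-06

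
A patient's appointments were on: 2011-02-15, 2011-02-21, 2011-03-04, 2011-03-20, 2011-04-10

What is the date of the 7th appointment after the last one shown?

2012-01-22

Intervals are 6, 11, 16, 21 days — an arithmetic progression with common difference 5.
Next gap: 26 days. 2011-04-10 + 26 days = 2011-05-06.
Next gap: 31 days. 2011-05-06 + 31 days = 2011-06-06.
Next gap: 36 days. 2011-06-06 + 36 days = 2011-07-12.
Next gap: 41 days. 2011-07-12 + 41 days = 2011-08-22.
Next gap: 46 days. 2011-08-22 + 46 days = 2011-10-07.
Next gap: 51 days. 2011-10-07 + 51 days = 2011-11-27.
Next gap: 56 days. 2011-11-27 + 56 days = 2012-01-22.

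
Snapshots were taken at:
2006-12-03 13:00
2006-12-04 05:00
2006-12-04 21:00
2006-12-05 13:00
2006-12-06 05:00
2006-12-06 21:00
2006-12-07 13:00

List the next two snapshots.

2006-12-08 05:00, 2006-12-08 21:00

Spacing: 16, 16, 16, 16, 16, 16 h — constant 16 h.
2006-12-07 13:00 + 16 h = 2006-12-08 05:00.
2006-12-08 05:00 + 16 h = 2006-12-08 21:00.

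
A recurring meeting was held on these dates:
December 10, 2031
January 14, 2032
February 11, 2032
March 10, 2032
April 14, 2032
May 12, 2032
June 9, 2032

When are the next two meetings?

Gaps: 35, 28, 28, 35, 28, 28 days — a mix of 28 and 35. Every date is a Wednesday.
Each is the 2nd Wednesday of its month.
2nd Wednesday of July 2032: July 14, 2032.
August 2032 — 2nd Wednesday is August 11, 2032.

July 14, 2032; August 11, 2032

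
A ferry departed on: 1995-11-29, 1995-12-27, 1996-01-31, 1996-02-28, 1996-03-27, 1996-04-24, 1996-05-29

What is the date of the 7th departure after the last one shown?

1996-12-25

Every date is a Wednesday; gaps 28, 35, 28, 28, 28, 35 days.
Each is the last Wednesday of its month (at least one falls on the 29th or later, ruling out '4th Wednesday').
June 1996 ends with Wednesday 1996-06-26.
July 1996 ends with Wednesday 1996-07-31.
Last Wednesday of August 1996: 1996-08-28.
Last Wednesday of September 1996: 1996-09-25.
Last Wednesday of October 1996: 1996-10-30.
November 1996 ends with Wednesday 1996-11-27.
December 1996 ends with Wednesday 1996-12-25.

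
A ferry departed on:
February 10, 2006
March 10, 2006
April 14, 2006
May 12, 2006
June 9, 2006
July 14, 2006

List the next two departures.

August 11, 2006; September 8, 2006

Gaps: 28, 35, 28, 28, 35 days — a mix of 28 and 35. Every date is a Friday.
Each is the 2nd Friday of its month.
2nd Friday of August 2006: August 11, 2006.
September 2006 — 2nd Friday is September 8, 2006.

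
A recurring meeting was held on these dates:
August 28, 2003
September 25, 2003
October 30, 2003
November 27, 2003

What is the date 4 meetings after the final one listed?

Every date is a Thursday; gaps 28, 35, 28 days.
Each is the last Thursday of its month (at least one falls on the 29th or later, ruling out '4th Thursday').
December 2003 ends with Thursday December 25, 2003.
Last Thursday of January 2004: January 29, 2004.
Last Thursday of February 2004: February 26, 2004.
Last Thursday of March 2004: March 25, 2004.

March 25, 2004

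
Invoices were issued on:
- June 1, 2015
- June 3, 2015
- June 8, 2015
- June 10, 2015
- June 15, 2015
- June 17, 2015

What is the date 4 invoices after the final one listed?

Every event lands on a Monday or Wednesday (gaps cycle 2, 5, 2, 5, 2).
So the schedule is: every Monday and Wednesday.
The following Monday is June 22, 2015.
The following Wednesday is June 24, 2015.
Next Monday: June 29, 2015.
The following Wednesday is July 1, 2015.

July 1, 2015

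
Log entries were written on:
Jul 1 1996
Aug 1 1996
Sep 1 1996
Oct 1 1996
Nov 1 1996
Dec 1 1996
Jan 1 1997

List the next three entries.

Feb 1 1997, Mar 1 1997, Apr 1 1997

Gaps: 31, 31, 30, 31, 30, 31 days — not constant. Every event is on the 1st of the month.
Pattern: the 1st of each month.
Next: February 1997 → Feb 1 1997.
March 1997: Mar 1 1997.
April 1997: Apr 1 1997.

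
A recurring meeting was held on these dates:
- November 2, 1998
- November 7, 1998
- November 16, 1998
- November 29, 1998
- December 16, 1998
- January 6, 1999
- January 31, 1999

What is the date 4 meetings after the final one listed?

The spacing grows by 4 each time: 5, 9, 13, 17, 21, 25 days.
Next gap: 29 days. January 31, 1999 + 29 days = March 1, 1999.
Next gap: 33 days. March 1, 1999 + 33 days = April 3, 1999.
Next gap: 37 days. April 3, 1999 + 37 days = May 10, 1999.
Next gap: 41 days. May 10, 1999 + 41 days = June 20, 1999.

June 20, 1999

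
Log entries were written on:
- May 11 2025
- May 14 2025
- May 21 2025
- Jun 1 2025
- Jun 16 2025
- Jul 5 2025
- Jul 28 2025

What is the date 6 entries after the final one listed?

Mar 7 2026

The spacing grows by 4 each time: 3, 7, 11, 15, 19, 23 days.
Next gap: 27 days. Jul 28 2025 + 27 days = Aug 24 2025.
Next gap: 31 days. Aug 24 2025 + 31 days = Sep 24 2025.
Next gap: 35 days. Sep 24 2025 + 35 days = Oct 29 2025.
Next gap: 39 days. Oct 29 2025 + 39 days = Dec 7 2025.
Next gap: 43 days. Dec 7 2025 + 43 days = Jan 19 2026.
Next gap: 47 days. Jan 19 2026 + 47 days = Mar 7 2026.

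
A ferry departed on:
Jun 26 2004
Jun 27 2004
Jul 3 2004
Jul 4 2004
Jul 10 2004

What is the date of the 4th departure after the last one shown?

Jul 24 2004

Gaps: 1, 6, 1, 6 days — not constant, but cyclic with period 2.
The events fall on every Saturday and Sunday.
Next Sunday: Jul 11 2004.
The following Saturday is Jul 17 2004.
Next Sunday: Jul 18 2004.
Next Saturday: Jul 24 2004.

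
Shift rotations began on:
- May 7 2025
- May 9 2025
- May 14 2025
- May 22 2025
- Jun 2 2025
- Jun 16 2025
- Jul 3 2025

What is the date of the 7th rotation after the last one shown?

Gaps: 2, 5, 8, 11, 14, 17 days — each gap is 3 larger than the previous one.
Next gap: 20 days. Jul 3 2025 + 20 days = Jul 23 2025.
Next gap: 23 days. Jul 23 2025 + 23 days = Aug 15 2025.
Next gap: 26 days. Aug 15 2025 + 26 days = Sep 10 2025.
Next gap: 29 days. Sep 10 2025 + 29 days = Oct 9 2025.
Next gap: 32 days. Oct 9 2025 + 32 days = Nov 10 2025.
Next gap: 35 days. Nov 10 2025 + 35 days = Dec 15 2025.
Next gap: 38 days. Dec 15 2025 + 38 days = Jan 22 2026.

Jan 22 2026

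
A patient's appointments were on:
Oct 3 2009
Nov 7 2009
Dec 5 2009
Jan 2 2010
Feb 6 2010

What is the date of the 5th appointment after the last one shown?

All dates are Saturdays, 35, 28, 28, 35 days apart.
Specifically, the 1st Saturday of each month.
March 2010 — 1st Saturday is Mar 6 2010.
April 2010 — 1st Saturday is Apr 3 2010.
May 2010 — 1st Saturday is May 1 2010.
1st Saturday of June 2010: Jun 5 2010.
July 2010 — 1st Saturday is Jul 3 2010.

Jul 3 2010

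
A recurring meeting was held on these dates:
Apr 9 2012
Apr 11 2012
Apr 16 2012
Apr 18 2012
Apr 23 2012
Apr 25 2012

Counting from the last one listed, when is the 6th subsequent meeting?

The gap pattern 2, 5, 2, 5, 2 repeats every 2 events.
These are the Mondays and Wednesdays of each week.
The following Monday is Apr 30 2012.
Next Wednesday: May 2 2012.
The following Monday is May 7 2012.
The following Wednesday is May 9 2012.
Next Monday: May 14 2012.
Next Wednesday: May 16 2012.

May 16 2012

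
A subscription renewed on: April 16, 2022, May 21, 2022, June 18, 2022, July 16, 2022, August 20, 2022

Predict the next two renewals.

Gaps: 35, 28, 28, 35 days — a mix of 28 and 35. Every date is a Saturday.
Each is the 3rd Saturday of its month.
3rd Saturday of September 2022: September 17, 2022.
3rd Saturday of October 2022: October 15, 2022.

September 17, 2022; October 15, 2022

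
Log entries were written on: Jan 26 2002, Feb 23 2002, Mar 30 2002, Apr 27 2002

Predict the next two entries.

These are Saturdays with 28, 35, 28-day gaps.
Each is the final Saturday of its month — Mar 30 2002 is past the 28th, so '4th Saturday' doesn't fit.
May 2002 ends with Saturday May 25 2002.
Last Saturday of June 2002: Jun 29 2002.

May 25 2002, Jun 29 2002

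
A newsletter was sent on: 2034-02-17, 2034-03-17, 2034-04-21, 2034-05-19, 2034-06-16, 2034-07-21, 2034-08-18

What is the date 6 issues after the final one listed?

These are Fridays at 28- or 35-day spacing (28, 35, 28, 28, 35, 28).
The pattern: 3rd Friday of the month.
September 2034 — 3rd Friday is 2034-09-15.
3rd Friday of October 2034: 2034-10-20.
3rd Friday of November 2034: 2034-11-17.
3rd Friday of December 2034: 2034-12-15.
January 2035 — 3rd Friday is 2035-01-19.
February 2035 — 3rd Friday is 2035-02-16.

2035-02-16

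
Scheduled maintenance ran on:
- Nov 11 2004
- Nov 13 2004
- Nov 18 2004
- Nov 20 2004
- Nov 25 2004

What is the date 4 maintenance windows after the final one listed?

Every event lands on a Thursday or Saturday (gaps cycle 2, 5, 2, 5).
So the schedule is: every Thursday and Saturday.
The following Saturday is Nov 27 2004.
The following Thursday is Dec 2 2004.
The following Saturday is Dec 4 2004.
Next Thursday: Dec 9 2004.

Dec 9 2004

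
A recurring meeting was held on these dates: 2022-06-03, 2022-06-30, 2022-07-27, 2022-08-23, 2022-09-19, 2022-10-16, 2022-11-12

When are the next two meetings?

Every event comes 27 days after the last (27, 27, 27, 27, 27, 27).
2022-11-12 + 27 days = 2022-12-09.
2022-12-09 + 27 days = 2023-01-05.

2022-12-09, 2023-01-05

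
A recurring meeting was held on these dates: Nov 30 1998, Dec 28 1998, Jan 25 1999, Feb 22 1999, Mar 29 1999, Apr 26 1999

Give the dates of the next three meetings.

These are Mondays with 28, 28, 28, 35, 28-day gaps.
Each is the final Monday of its month — Nov 30 1998 is past the 28th, so '4th Monday' doesn't fit.
May 1999 ends with Monday May 31 1999.
June 1999 ends with Monday Jun 28 1999.
Last Monday of July 1999: Jul 26 1999.

May 31 1999, Jun 28 1999, Jul 26 1999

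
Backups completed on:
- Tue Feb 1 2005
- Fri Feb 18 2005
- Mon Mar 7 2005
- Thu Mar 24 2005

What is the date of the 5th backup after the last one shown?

Fri Jun 17 2005

Gaps between consecutive events: 17, 17, 17 days — a constant 17-day interval.
Thu Mar 24 2005 + 17 days = Sun Apr 10 2005.
Sun Apr 10 2005 + 17 days = Wed Apr 27 2005.
Wed Apr 27 2005 + 17 days = Sat May 14 2005.
Sat May 14 2005 + 17 days = Tue May 31 2005.
Tue May 31 2005 + 17 days = Fri Jun 17 2005.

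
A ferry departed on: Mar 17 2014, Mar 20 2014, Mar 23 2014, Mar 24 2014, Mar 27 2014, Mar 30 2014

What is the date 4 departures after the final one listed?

Every event lands on a Monday or Thursday or Sunday (gaps cycle 3, 3, 1, 3, 3).
So the schedule is: every Monday, Thursday and Sunday.
The following Monday is Mar 31 2014.
Next Thursday: Apr 3 2014.
The following Sunday is Apr 6 2014.
Next Monday: Apr 7 2014.

Apr 7 2014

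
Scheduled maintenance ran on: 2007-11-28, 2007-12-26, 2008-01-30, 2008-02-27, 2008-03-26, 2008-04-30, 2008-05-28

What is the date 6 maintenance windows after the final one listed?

2008-11-26

All Wednesdays; the gaps (28, 35, 28, 28, 35, 28) vary with month length.
This is the last Wednesday of each month.
Last Wednesday of June 2008: 2008-06-25.
July 2008 ends with Wednesday 2008-07-30.
August 2008 ends with Wednesday 2008-08-27.
September 2008 ends with Wednesday 2008-09-24.
October 2008 ends with Wednesday 2008-10-29.
November 2008 ends with Wednesday 2008-11-26.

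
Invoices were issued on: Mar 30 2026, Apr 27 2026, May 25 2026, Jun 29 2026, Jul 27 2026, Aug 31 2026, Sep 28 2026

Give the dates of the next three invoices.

These are Mondays with 28, 28, 35, 28, 35, 28-day gaps.
Each is the final Monday of its month — Mar 30 2026 is past the 28th, so '4th Monday' doesn't fit.
October 2026 ends with Monday Oct 26 2026.
November 2026 ends with Monday Nov 30 2026.
December 2026 ends with Monday Dec 28 2026.

Oct 26 2026, Nov 30 2026, Dec 28 2026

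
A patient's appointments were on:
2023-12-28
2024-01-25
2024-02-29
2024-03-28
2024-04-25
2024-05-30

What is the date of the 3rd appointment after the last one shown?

Every date is a Thursday; gaps 28, 35, 28, 28, 35 days.
Each is the last Thursday of its month (at least one falls on the 29th or later, ruling out '4th Thursday').
Last Thursday of June 2024: 2024-06-27.
Last Thursday of July 2024: 2024-07-25.
August 2024 ends with Thursday 2024-08-29.

2024-08-29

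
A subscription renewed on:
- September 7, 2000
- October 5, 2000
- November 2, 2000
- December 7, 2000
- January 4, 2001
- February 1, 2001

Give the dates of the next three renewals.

These are Thursdays at 28- or 35-day spacing (28, 28, 35, 28, 28).
The pattern: 1st Thursday of the month.
March 2001 — 1st Thursday is March 1, 2001.
April 2001 — 1st Thursday is April 5, 2001.
1st Thursday of May 2001: May 3, 2001.

March 1, 2001; April 5, 2001; May 3, 2001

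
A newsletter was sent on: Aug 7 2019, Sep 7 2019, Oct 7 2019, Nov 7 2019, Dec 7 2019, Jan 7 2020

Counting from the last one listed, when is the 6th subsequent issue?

Jul 7 2020

The day-of-month is always 7 (31, 30, 31, 30, 31 days between events).
So this recurs on the 7th of each month.
Next: February 2020 → Feb 7 2020.
Next: March 2020 → Mar 7 2020.
April 2020: Apr 7 2020.
May 2020: May 7 2020.
Next: June 2020 → Jun 7 2020.
July 2020: Jul 7 2020.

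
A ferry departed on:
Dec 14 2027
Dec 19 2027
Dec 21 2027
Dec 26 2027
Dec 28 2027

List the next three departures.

Jan 2 2028, Jan 4 2028, Jan 9 2028

The gap pattern 5, 2, 5, 2 repeats every 2 events.
These are the Tuesdays and Sundays of each week.
Next Sunday: Jan 2 2028.
Next Tuesday: Jan 4 2028.
The following Sunday is Jan 9 2028.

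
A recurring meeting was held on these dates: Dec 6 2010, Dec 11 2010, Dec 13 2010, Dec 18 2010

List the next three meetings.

Dec 20 2010, Dec 25 2010, Dec 27 2010

The gap pattern 5, 2, 5 repeats every 2 events.
These are the Mondays and Saturdays of each week.
Next Monday: Dec 20 2010.
The following Saturday is Dec 25 2010.
The following Monday is Dec 27 2010.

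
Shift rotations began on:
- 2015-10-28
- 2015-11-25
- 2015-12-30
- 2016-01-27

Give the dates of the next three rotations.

2016-02-24, 2016-03-30, 2016-04-27

These are Wednesdays with 28, 35, 28-day gaps.
Each is the final Wednesday of its month — 2015-12-30 is past the 28th, so '4th Wednesday' doesn't fit.
February 2016 ends with Wednesday 2016-02-24.
March 2016 ends with Wednesday 2016-03-30.
Last Wednesday of April 2016: 2016-04-27.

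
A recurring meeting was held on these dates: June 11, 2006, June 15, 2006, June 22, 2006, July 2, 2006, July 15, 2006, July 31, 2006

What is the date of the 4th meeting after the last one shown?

November 2, 2006

Intervals are 4, 7, 10, 13, 16 days — an arithmetic progression with common difference 3.
Next gap: 19 days. July 31, 2006 + 19 days = August 19, 2006.
Next gap: 22 days. August 19, 2006 + 22 days = September 10, 2006.
Next gap: 25 days. September 10, 2006 + 25 days = October 5, 2006.
Next gap: 28 days. October 5, 2006 + 28 days = November 2, 2006.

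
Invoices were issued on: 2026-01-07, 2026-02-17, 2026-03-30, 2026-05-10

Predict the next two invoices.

2026-06-20, 2026-07-31

Gaps between consecutive events: 41, 41, 41 days — a constant 41-day interval.
2026-05-10 + 41 days = 2026-06-20.
2026-06-20 + 41 days = 2026-07-31.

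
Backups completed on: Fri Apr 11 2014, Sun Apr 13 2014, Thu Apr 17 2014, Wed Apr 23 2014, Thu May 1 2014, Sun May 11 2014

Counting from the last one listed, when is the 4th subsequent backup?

Gaps: 2, 4, 6, 8, 10 days — each gap is 2 larger than the previous one.
Next gap: 12 days. Sun May 11 2014 + 12 days = Fri May 23 2014.
Next gap: 14 days. Fri May 23 2014 + 14 days = Fri Jun 6 2014.
Next gap: 16 days. Fri Jun 6 2014 + 16 days = Sun Jun 22 2014.
Next gap: 18 days. Sun Jun 22 2014 + 18 days = Thu Jul 10 2014.

Thu Jul 10 2014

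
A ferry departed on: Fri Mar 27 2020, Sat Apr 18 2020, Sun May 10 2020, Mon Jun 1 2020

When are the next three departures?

Tue Jun 23 2020, Wed Jul 15 2020, Thu Aug 6 2020

The spacing is 22, 22, 22 days — always 22 days.
Mon Jun 1 2020 + 22 days = Tue Jun 23 2020.
Tue Jun 23 2020 + 22 days = Wed Jul 15 2020.
Wed Jul 15 2020 + 22 days = Thu Aug 6 2020.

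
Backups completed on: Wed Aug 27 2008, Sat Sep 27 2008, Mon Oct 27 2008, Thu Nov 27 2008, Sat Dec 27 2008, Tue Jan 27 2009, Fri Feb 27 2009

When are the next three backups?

Gaps: 31, 30, 31, 30, 31, 31 days — not constant. Every event is on the 27th of the month.
Pattern: the 27th of each month.
March 2009: Fri Mar 27 2009.
April 2009: Mon Apr 27 2009.
Next: May 2009 → Wed May 27 2009.

Fri Mar 27 2009, Mon Apr 27 2009, Wed May 27 2009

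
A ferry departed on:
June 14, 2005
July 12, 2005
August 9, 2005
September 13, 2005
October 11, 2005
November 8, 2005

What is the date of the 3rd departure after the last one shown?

February 14, 2006

All dates are Tuesdays, 28, 28, 35, 28, 28 days apart.
Specifically, the 2nd Tuesday of each month.
2nd Tuesday of December 2005: December 13, 2005.
January 2006 — 2nd Tuesday is January 10, 2006.
February 2006 — 2nd Tuesday is February 14, 2006.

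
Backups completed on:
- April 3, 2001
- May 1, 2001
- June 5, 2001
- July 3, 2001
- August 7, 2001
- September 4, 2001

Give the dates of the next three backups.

October 2, 2001; November 6, 2001; December 4, 2001

All dates are Tuesdays, 28, 35, 28, 35, 28 days apart.
Specifically, the 1st Tuesday of each month.
1st Tuesday of October 2001: October 2, 2001.
November 2001 — 1st Tuesday is November 6, 2001.
1st Tuesday of December 2001: December 4, 2001.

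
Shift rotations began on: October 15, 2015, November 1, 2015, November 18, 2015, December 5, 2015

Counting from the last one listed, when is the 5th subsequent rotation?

Gaps between consecutive events: 17, 17, 17 days — a constant 17-day interval.
December 5, 2015 + 17 days = December 22, 2015.
December 22, 2015 + 17 days = January 8, 2016.
January 8, 2016 + 17 days = January 25, 2016.
January 25, 2016 + 17 days = February 11, 2016.
February 11, 2016 + 17 days = February 28, 2016.

February 28, 2016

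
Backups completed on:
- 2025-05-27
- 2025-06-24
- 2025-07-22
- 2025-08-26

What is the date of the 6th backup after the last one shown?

All dates are Tuesdays, 28, 28, 35 days apart.
Specifically, the 4th Tuesday of each month.
4th Tuesday of September 2025: 2025-09-23.
4th Tuesday of October 2025: 2025-10-28.
November 2025 — 4th Tuesday is 2025-11-25.
4th Tuesday of December 2025: 2025-12-23.
January 2026 — 4th Tuesday is 2026-01-27.
4th Tuesday of February 2026: 2026-02-24.

2026-02-24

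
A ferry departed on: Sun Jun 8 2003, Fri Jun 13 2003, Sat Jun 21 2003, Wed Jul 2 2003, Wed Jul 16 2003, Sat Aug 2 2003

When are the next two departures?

Intervals are 5, 8, 11, 14, 17 days — an arithmetic progression with common difference 3.
Next gap: 20 days. Sat Aug 2 2003 + 20 days = Fri Aug 22 2003.
Next gap: 23 days. Fri Aug 22 2003 + 23 days = Sun Sep 14 2003.

Fri Aug 22 2003, Sun Sep 14 2003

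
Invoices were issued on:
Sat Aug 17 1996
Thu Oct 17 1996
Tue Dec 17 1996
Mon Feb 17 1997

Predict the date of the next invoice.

The day-of-month is always 17 (61, 61, 62 days between events).
So this recurs on the 17th of every 2 months.
April 1997: Thu Apr 17 1997.

Thu Apr 17 1997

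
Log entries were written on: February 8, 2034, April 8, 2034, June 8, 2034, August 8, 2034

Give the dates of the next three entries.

The day-of-month is always 8 (59, 61, 61 days between events).
So this recurs on the 8th of every 2 months.
Next: October 2034 → October 8, 2034.
Next: December 2034 → December 8, 2034.
February 2035: February 8, 2035.

October 8, 2034; December 8, 2034; February 8, 2035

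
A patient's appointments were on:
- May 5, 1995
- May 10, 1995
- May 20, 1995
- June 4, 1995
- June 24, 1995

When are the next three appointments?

Intervals are 5, 10, 15, 20 days — an arithmetic progression with common difference 5.
Next gap: 25 days. June 24, 1995 + 25 days = July 19, 1995.
Next gap: 30 days. July 19, 1995 + 30 days = August 18, 1995.
Next gap: 35 days. August 18, 1995 + 35 days = September 22, 1995.

July 19, 1995; August 18, 1995; September 22, 1995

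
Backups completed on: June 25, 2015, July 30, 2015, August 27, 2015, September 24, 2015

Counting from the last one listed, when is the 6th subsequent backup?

March 31, 2016

All Thursdays; the gaps (35, 28, 28) vary with month length.
This is the last Thursday of each month.
Last Thursday of October 2015: October 29, 2015.
November 2015 ends with Thursday November 26, 2015.
December 2015 ends with Thursday December 31, 2015.
January 2016 ends with Thursday January 28, 2016.
Last Thursday of February 2016: February 25, 2016.
Last Thursday of March 2016: March 31, 2016.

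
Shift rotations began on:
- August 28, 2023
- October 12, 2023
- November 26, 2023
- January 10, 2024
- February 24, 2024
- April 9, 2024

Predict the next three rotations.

May 24, 2024; July 8, 2024; August 22, 2024

Every event comes 45 days after the last (45, 45, 45, 45, 45).
April 9, 2024 + 45 days = May 24, 2024.
May 24, 2024 + 45 days = July 8, 2024.
July 8, 2024 + 45 days = August 22, 2024.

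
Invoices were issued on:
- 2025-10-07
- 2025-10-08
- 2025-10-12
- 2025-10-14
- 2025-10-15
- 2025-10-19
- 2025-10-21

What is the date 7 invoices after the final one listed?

2025-11-05

Gaps: 1, 4, 2, 1, 4, 2 days — not constant, but cyclic with period 3.
The events fall on every Tuesday, Wednesday and Sunday.
The following Wednesday is 2025-10-22.
The following Sunday is 2025-10-26.
Next Tuesday: 2025-10-28.
The following Wednesday is 2025-10-29.
Next Sunday: 2025-11-02.
The following Tuesday is 2025-11-04.
The following Wednesday is 2025-11-05.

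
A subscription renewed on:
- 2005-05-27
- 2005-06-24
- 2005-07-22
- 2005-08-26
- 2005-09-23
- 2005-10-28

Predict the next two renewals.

These are Fridays at 28- or 35-day spacing (28, 28, 35, 28, 35).
The pattern: 4th Friday of the month.
November 2005 — 4th Friday is 2005-11-25.
December 2005 — 4th Friday is 2005-12-23.

2005-11-25, 2005-12-23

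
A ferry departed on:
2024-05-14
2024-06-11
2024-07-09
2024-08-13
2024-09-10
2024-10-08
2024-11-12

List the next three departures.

2024-12-10, 2025-01-14, 2025-02-11

These are Tuesdays at 28- or 35-day spacing (28, 28, 35, 28, 28, 35).
The pattern: 2nd Tuesday of the month.
December 2024 — 2nd Tuesday is 2024-12-10.
January 2025 — 2nd Tuesday is 2025-01-14.
2nd Tuesday of February 2025: 2025-02-11.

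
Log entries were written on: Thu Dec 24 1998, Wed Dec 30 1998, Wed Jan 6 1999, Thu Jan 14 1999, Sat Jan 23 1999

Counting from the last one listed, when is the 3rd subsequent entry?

Gaps: 6, 7, 8, 9 days — each gap is 1 larger than the previous one.
Next gap: 10 days. Sat Jan 23 1999 + 10 days = Tue Feb 2 1999.
Next gap: 11 days. Tue Feb 2 1999 + 11 days = Sat Feb 13 1999.
Next gap: 12 days. Sat Feb 13 1999 + 12 days = Thu Feb 25 1999.

Thu Feb 25 1999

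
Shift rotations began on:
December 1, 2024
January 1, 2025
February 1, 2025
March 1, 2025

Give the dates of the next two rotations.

The day-of-month is always 1 (31, 31, 28 days between events).
So this recurs on the 1st of each month.
Next: April 2025 → April 1, 2025.
May 2025: May 1, 2025.

April 1, 2025; May 1, 2025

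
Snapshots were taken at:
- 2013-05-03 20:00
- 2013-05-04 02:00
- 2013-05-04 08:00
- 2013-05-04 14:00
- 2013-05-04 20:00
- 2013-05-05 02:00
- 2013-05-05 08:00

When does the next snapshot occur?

Spacing: 6, 6, 6, 6, 6, 6 h — constant 6 h.
2013-05-05 08:00 + 6 h = 2013-05-05 14:00.

2013-05-05 14:00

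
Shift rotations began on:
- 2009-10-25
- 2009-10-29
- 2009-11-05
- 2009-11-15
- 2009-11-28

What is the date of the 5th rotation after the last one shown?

Intervals are 4, 7, 10, 13 days — an arithmetic progression with common difference 3.
Next gap: 16 days. 2009-11-28 + 16 days = 2009-12-14.
Next gap: 19 days. 2009-12-14 + 19 days = 2010-01-02.
Next gap: 22 days. 2010-01-02 + 22 days = 2010-01-24.
Next gap: 25 days. 2010-01-24 + 25 days = 2010-02-18.
Next gap: 28 days. 2010-02-18 + 28 days = 2010-03-18.

2010-03-18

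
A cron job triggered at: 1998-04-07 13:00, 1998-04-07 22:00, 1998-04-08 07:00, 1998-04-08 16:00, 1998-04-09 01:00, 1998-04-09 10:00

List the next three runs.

1998-04-09 19:00, 1998-04-10 04:00, 1998-04-10 13:00

The interval is a steady 9 hours (9, 9, 9, 9, 9).
1998-04-09 10:00 + 9 h = 1998-04-09 19:00.
1998-04-09 19:00 + 9 h = 1998-04-10 04:00.
1998-04-10 04:00 + 9 h = 1998-04-10 13:00.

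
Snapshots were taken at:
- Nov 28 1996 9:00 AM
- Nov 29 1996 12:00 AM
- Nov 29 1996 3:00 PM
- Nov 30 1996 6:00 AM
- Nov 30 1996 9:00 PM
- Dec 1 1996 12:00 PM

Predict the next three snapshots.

The interval is a steady 15 hours (15, 15, 15, 15, 15).
Dec 1 1996 12:00 PM + 15 h = Dec 2 1996 3:00 AM.
Dec 2 1996 3:00 AM + 15 h = Dec 2 1996 6:00 PM.
Dec 2 1996 6:00 PM + 15 h = Dec 3 1996 9:00 AM.

Dec 2 1996 3:00 AM, Dec 2 1996 6:00 PM, Dec 3 1996 9:00 AM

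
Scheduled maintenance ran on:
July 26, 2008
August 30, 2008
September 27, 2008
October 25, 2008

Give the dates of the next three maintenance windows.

November 29, 2008; December 27, 2008; January 31, 2009

Every date is a Saturday; gaps 35, 28, 28 days.
Each is the last Saturday of its month (at least one falls on the 29th or later, ruling out '4th Saturday').
November 2008 ends with Saturday November 29, 2008.
December 2008 ends with Saturday December 27, 2008.
Last Saturday of January 2009: January 31, 2009.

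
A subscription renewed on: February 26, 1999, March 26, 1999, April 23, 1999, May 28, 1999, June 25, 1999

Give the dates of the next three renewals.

All dates are Fridays, 28, 28, 35, 28 days apart.
Specifically, the 4th Friday of each month.
July 1999 — 4th Friday is July 23, 1999.
August 1999 — 4th Friday is August 27, 1999.
September 1999 — 4th Friday is September 24, 1999.

July 23, 1999; August 27, 1999; September 24, 1999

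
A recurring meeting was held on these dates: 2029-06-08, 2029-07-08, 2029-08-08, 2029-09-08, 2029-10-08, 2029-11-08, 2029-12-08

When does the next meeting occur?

The day-of-month is always 8 (30, 31, 31, 30, 31, 30 days between events).
So this recurs on the 8th of each month.
January 2030: 2030-01-08.

2030-01-08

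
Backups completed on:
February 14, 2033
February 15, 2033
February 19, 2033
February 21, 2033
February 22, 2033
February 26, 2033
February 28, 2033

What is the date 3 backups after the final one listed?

Every event lands on a Monday or Tuesday or Saturday (gaps cycle 1, 4, 2, 1, 4, 2).
So the schedule is: every Monday, Tuesday and Saturday.
The following Tuesday is March 1, 2033.
The following Saturday is March 5, 2033.
Next Monday: March 7, 2033.

March 7, 2033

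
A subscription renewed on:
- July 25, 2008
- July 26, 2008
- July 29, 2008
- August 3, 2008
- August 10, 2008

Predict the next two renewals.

Intervals are 1, 3, 5, 7 days — an arithmetic progression with common difference 2.
Next gap: 9 days. August 10, 2008 + 9 days = August 19, 2008.
Next gap: 11 days. August 19, 2008 + 11 days = August 30, 2008.

August 19, 2008; August 30, 2008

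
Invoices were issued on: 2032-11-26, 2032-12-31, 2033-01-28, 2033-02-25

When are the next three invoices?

2033-03-25, 2033-04-29, 2033-05-27

Every date is a Friday; gaps 35, 28, 28 days.
Each is the last Friday of its month (at least one falls on the 29th or later, ruling out '4th Friday').
March 2033 ends with Friday 2033-03-25.
April 2033 ends with Friday 2033-04-29.
May 2033 ends with Friday 2033-05-27.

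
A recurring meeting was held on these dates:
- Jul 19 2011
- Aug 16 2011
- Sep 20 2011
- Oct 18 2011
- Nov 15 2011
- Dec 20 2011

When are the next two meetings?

Jan 17 2012, Feb 21 2012

Gaps: 28, 35, 28, 28, 35 days — a mix of 28 and 35. Every date is a Tuesday.
Each is the 3rd Tuesday of its month.
January 2012 — 3rd Tuesday is Jan 17 2012.
3rd Tuesday of February 2012: Feb 21 2012.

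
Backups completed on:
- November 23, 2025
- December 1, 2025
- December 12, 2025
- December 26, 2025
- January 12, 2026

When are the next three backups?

Gaps: 8, 11, 14, 17 days — each gap is 3 larger than the previous one.
Next gap: 20 days. January 12, 2026 + 20 days = February 1, 2026.
Next gap: 23 days. February 1, 2026 + 23 days = February 24, 2026.
Next gap: 26 days. February 24, 2026 + 26 days = March 22, 2026.

February 1, 2026; February 24, 2026; March 22, 2026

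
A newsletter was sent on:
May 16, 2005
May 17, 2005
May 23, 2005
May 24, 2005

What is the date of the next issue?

Gaps: 1, 6, 1 days — not constant, but cyclic with period 2.
The events fall on every Monday and Tuesday.
Next Monday: May 30, 2005.

May 30, 2005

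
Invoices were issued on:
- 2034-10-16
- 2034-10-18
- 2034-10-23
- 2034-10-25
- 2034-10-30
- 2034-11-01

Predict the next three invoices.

2034-11-06, 2034-11-08, 2034-11-13

Every event lands on a Monday or Wednesday (gaps cycle 2, 5, 2, 5, 2).
So the schedule is: every Monday and Wednesday.
Next Monday: 2034-11-06.
The following Wednesday is 2034-11-08.
Next Monday: 2034-11-13.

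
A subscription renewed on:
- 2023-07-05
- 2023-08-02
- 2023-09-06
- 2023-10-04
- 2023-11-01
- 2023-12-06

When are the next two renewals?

Gaps: 28, 35, 28, 28, 35 days — a mix of 28 and 35. Every date is a Wednesday.
Each is the 1st Wednesday of its month.
January 2024 — 1st Wednesday is 2024-01-03.
February 2024 — 1st Wednesday is 2024-02-07.

2024-01-03, 2024-02-07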